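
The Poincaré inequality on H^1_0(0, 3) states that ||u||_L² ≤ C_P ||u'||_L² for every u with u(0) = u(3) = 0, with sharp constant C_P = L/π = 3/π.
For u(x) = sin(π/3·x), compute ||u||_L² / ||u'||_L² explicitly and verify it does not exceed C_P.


||u||_L² / ||u'||_L² = 3/π = C_P.

u(x) = sin(π/3·x), so u'(x) = π*cos(π*x/3)/3.
Writing u(x) = A·sin(kπx/L) with A = 1 and k = 1, use ∫_0^L sin²(kπx/L) dx = L/2 and ∫_0^L cos²(kπx/L) dx = L/2.
u² = 1·sin²(π/3·x) and (u')² = π^2/9·cos²(π/3·x), and each of sin², cos² integrates to L/2 = 3/2 over (0, 3).
∫_0^3 u² dx = 3/2, so ||u||_L² = sqrt(6)/2.
∫_0^3 (u')² dx = π^2/6, so ||u'||_L² = sqrt(6)*π/6.
Ratio ||u||_L² / ||u'||_L² = 3/π.
Sharp Poincaré constant on H^1_0(0, 3) is C_P = L/π = 3/π, achieved by sin(π/3·x).
This is the k = 1 eigenfunction (up to amplitude), so the ratio equals the sharp Poincaré constant exactly.


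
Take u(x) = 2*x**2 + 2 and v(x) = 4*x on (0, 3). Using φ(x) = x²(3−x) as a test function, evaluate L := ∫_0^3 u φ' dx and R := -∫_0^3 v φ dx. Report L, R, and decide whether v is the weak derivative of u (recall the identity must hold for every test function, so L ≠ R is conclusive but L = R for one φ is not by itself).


LHS = -243/5, RHS = -243/5. Yes, v = u' weakly.

u(x) = 2*x**2 + 2, classical derivative u'(x) = 4*x.
φ(x) = x²(3−x), so φ'(x) = 3*x*(2 - x).
Note φ(0) = φ(3) = 0, so the boundary term u·φ vanishes.
LHS = ∫_0^3 u(x) φ'(x) dx = ∫_0^3 (-6*x^4 + 12*x^3 - 6*x^2 + 12*x) dx. Term by term:
  ∫_0^3 -6*x^4 dx = -1458/5;  ∫_0^3 12*x^3 dx = 243;  ∫_0^3 -6*x^2 dx = -54;
  ∫_0^3 12*x dx = 54.
Sum: -1458/5 + 243 − 54 + 54 = -243/5.
So LHS = -243/5.
∫_0^3 v(x) φ(x) dx = ∫_0^3 (-4*x^4 + 12*x^3) dx. Term by term:
  ∫_0^3 -4*x^4 dx = -972/5;  ∫_0^3 12*x^3 dx = 243.
Sum: -972/5 + 243 = 243/5.
So RHS = -∫_0^3 v(x) φ(x) dx = -243/5.
LHS = RHS, so the identity holds for this test φ.
Moreover u is smooth here and v(x) = u'(x) = 4*x pointwise, so the identity holds for every test function. Hence v is the weak derivative of u.


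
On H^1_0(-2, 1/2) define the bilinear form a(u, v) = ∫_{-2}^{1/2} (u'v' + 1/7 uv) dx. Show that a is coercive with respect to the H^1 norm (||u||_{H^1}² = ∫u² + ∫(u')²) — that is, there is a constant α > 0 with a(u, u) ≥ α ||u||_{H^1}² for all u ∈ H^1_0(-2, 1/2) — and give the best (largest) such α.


α = (25 + 28*π^2)/(7*(25 + 4*π^2))

Coercivity of a(·,·) on H^1_0(-2, 1/2) means a(u, u) ≥ α ||u||_{H^1}² for every u ∈ H^1_0.
The interval has length L = 5/2, and Poincaré/coercivity depend only on L. Here a(u, u) = ∫(u')² + (1/7)·∫u².
Here 0 < c = 1/7 < 1. The condition a(u,u) ≥ α||u||_{H^1}² reads (1−α)∫(u')² ≥ (α−c)∫u². Any admissible α is ≤ 1 (rapidly oscillating u have ∫u²/∫(u')² → 0), and α = 1 would force 0 ≥ (1−c)∫u², impossible since c < 1; so 1−α > 0. By the sharp Poincaré inequality on H^1_0 of an interval of length L, ∫(u')² ≥ (π/L)²∫u² with equality for the first sine mode sin(π(x−x₀)/L) (x₀ the left endpoint), so the inequality holds for all u iff (1−α)(π/L)² ≥ α − c, i.e. α ≤ ((π/L)² + c)/((π/L)² + 1) = (1 + c(L/π)²)/(1 + (L/π)²). With (π/L)² = 4*π^2/25 and c = 1/7, the largest admissible constant is α = ((π/L)² + c)/((π/L)² + 1).
Simplifying, α = (25 + 28*π^2)/(7*(25 + 4*π^2)).


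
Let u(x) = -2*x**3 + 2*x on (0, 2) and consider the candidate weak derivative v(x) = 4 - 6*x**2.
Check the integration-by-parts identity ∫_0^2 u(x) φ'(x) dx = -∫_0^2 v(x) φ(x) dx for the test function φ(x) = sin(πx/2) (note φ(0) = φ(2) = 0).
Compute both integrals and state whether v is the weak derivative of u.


LHS = -192/π^3 + 40/π, RHS = -192/π^3 + 32/π. No, v is not the weak derivative of u.

u(x) = -2*x**3 + 2*x, classical derivative u'(x) = 2 - 6*x**2.
φ(x) = sin(πx/2), so φ'(x) = π*cos(π*x/2)/2.
Note φ(0) = φ(2) = 0, so the boundary term u·φ vanishes.
LHS = ∫_0^2 u(x) φ'(x) dx = ∫_0^2 (-π*x^3*cos(π*x/2) + π*x*cos(π*x/2)) dx. Term by term:
  ∫_0^2 π*x*cos(π*x/2) dx = -8/π;  ∫_0^2 -π*x^3*cos(π*x/2) dx = -192/π^3 + 48/π.
Sum: -8/π + -192/π^3 + 48/π = -192/π^3 + 40/π.
So LHS = -192/π^3 + 40/π.
∫_0^2 v(x) φ(x) dx = ∫_0^2 (-6*x^2*sin(π*x/2) + 4*sin(π*x/2)) dx. Term by term:
  ∫_0^2 4*sin(π*x/2) dx = 16/π;  ∫_0^2 -6*x^2*sin(π*x/2) dx = -48/π + 192/π^3.
Sum: 16/π + -48/π + 192/π^3 = -32/π + 192/π^3.
So RHS = -∫_0^2 v(x) φ(x) dx = -192/π^3 + 32/π.
LHS − RHS = 8/π ≠ 0, so the identity fails.
(For a valid weak derivative the identity must hold for EVERY test function, in particular this one. The failure shows v is NOT the weak derivative of u.)
Correct weak derivative would be u'(x) = 2 - 6*x**2.


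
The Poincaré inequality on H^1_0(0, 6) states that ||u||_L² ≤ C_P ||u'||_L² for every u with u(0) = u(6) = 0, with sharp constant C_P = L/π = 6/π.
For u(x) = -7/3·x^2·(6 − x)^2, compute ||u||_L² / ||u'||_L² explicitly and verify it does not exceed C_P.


||u||_L² / ||u'||_L² = sqrt(3) < C_P = 6/π.

u(x) = -7/3·x^2·(6 − x)^2, so u'(x) = 28*x*(-x^2 + 9*x - 18)/3.
u(x) = -7/3·x^2·(6 − x)^2 vanishes at x = 0 and x = 6, so u ∈ H^1_0(0, 6). Differentiate via the product rule and integrate the resulting polynomials term by term.
  ∫_0^6 u² dx = ∫_0^6 (49*x^8/9 - 392*x^7/3 + 1176*x^6 - 4704*x^5 + 7056*x^4) dx. Term by term:
    ∫_0^6 49*x^8/9 dx = 6096384;  ∫_0^6 -392*x^7/3 dx = -27433728;  ∫_0^6 1176*x^6 dx = 47029248;
    ∫_0^6 -4704*x^5 dx = -36578304;  ∫_0^6 7056*x^4 dx = 54867456/5.
  Sum: 6096384 − 27433728 + 47029248 − 36578304 + 54867456/5 = 435456/5.
  ∫_0^6 (u')² dx = ∫_0^6 (784*x^6/9 - 1568*x^5 + 10192*x^4 - 28224*x^3 + 28224*x^2) dx. Term by term:
    ∫_0^6 784*x^6/9 dx = 3483648;  ∫_0^6 -1568*x^5 dx = -12192768;  ∫_0^6 10192*x^4 dx = 79252992/5;
    ∫_0^6 -28224*x^3 dx = -9144576;  ∫_0^6 28224*x^2 dx = 2032128.
  Sum: 3483648 − 12192768 + 79252992/5 − 9144576 + 2032128 = 145152/5.
∫_0^6 u² dx = 435456/5, so ||u||_L² = 144*sqrt(105)/5.
∫_0^6 (u')² dx = 145152/5, so ||u'||_L² = 144*sqrt(35)/5.
Ratio ||u||_L² / ||u'||_L² = sqrt(3).
Sharp Poincaré constant on H^1_0(0, 6) is C_P = L/π = 6/π, achieved by sin(π/6·x).
A polynomial bump cannot attain the sharp Poincaré constant (only the first sine eigenfunction does), so the ratio is strictly less than C_P, consistent with ||u||_L² ≤ C_P ||u'||_L².


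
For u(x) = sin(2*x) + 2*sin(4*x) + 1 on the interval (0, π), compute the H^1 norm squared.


||u||_{H^1(0,π)}^2 = 75*π/2

u'(x) = 2*cos(2*x) + 8*cos(4*x).
Expand u² and (u')² and integrate term by term on (0, π), using: for integers n ≥ 1, ∫_0^π sin²(nx) dx = ∫_0^π cos²(nx) dx = π/2; for n ≠ n', ∫_0^π sin(nx)sin(n'x) dx = ∫_0^π cos(nx)cos(n'x) dx = 0; and by product-to-sum, ∫_0^π sin(nx)cos(n'x) dx = ½∫_0^π [sin((n+n')x) + sin((n−n')x)] dx, which is 0 when n+n' is even and 2n/(n²−n'²) when n+n' is odd (it need not vanish on (0, π)). For the constant mode: ∫_0^π 1 dx = π, ∫_0^π cos(nx) dx = 0, ∫_0^π sin(nx) dx = (1−(−1)^n)/n.
  u² squared terms: (1)²·∫1 dx = 1·π = π;  (2)²·∫sin(4x)² dx = 4·π/2 = 2*π;  (1)²·∫sin(2x)² dx = 1·π/2 = π/2.
  u² cross terms: 2·(1)·(2)·∫1·sin(4x) dx = 4·(0) = 0;  2·(1)·(1)·∫1·sin(2x) dx = 2·(0) = 0;  2·(2)·(1)·∫sin(4x)·sin(2x) dx = 4·(0) = 0.
  So ∫_0^π u² dx = π + 2*π + π/2 + 0 + 0 + 0 = 7*π/2.
  (u')² squared terms: (2)²·∫cos(2x)² dx = 4·π/2 = 2*π;  (8)²·∫cos(4x)² dx = 64·π/2 = 32*π.
  (u')² cross terms: 2·(2)·(8)·∫cos(2x)·cos(4x) dx = 32·(0) = 0.
  So ∫_0^π (u')² dx = 2*π + 32*π + 0 = 34*π.
||u||_{H^1}^2 = (7*π/2) + (34*π) = 75*π/2.


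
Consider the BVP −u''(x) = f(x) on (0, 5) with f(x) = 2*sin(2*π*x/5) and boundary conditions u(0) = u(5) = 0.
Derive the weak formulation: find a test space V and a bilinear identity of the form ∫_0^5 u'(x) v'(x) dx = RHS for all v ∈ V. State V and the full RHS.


V = H^1_0(0, 5) (so v(0) = v(5) = 0); weak form: ∫_0^5 u'v' dx = ∫_0^5 (2*sin(2*π*x/5)) v dx for all v ∈ V.

Multiply both sides by a test function v and integrate from 0 to 5:
  ∫_0^5 −u''(x) v(x) dx = ∫_0^5 f(x) v(x) dx.
Integrate the LHS by parts once:
  ∫_0^5 −u'' v dx = −[u'(x) v(x)]_0^5 + ∫_0^5 u'(x) v'(x) dx.
Thus ∫_0^5 u'(x) v'(x) dx = ∫_0^5 f(x) v(x) dx + [u'(x) v(x)]_0^5.
Choose V so that boundary terms are either known or forced to vanish.
u is Dirichlet: u(0) = u(5) = 0. Let V = H^1_0(0, 5); then v(0) = v(5) = 0, and [u' v]_0^5 = 0.
Weak formulation: find u (satisfying any essential BC) such that ∫_0^5 u'(x) v'(x) dx = ∫_0^5 f v dx for all v ∈ V.
Substituting f(x) = 2*sin(2*π*x/5), the right-hand side is ∫_0^5 (2*sin(2*π*x/5)) v dx.


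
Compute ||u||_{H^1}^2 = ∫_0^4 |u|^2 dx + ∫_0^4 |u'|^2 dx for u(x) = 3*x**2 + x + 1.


||u||_{H^1}^2 = 48968/15

The H^1 norm (squared) on an interval (0, L) is
  ||u||_{H^1}^2 = ∫_0^L u(x)^2 dx + ∫_0^L u'(x)^2 dx.
Compute u'(x) = 6*x + 1.
Then u(x)^2 = 9*x**4 + 6*x**3 + 7*x**2 + 2*x + 1 and u'(x)^2 = 36*x**2 + 12*x + 1.
Integrate each monomial from 0 to 4 using ∫_0^4 c·x^n dx = c·4^(n+1)/(n+1):
  ∫_0^4 u(x)^2 dx = ∫_0^4 (9*x^4 + 6*x^3 + 7*x^2 + 2*x + 1) dx. Term by term:
    ∫_0^4 9*x^4 dx = 9216/5;  ∫_0^4 6*x^3 dx = 384;  ∫_0^4 7*x^2 dx = 448/3;
    ∫_0^4 2*x dx = 16;  ∫_0^4 1 dx = 4.
  Sum: 9216/5 + 384 + 448/3 + 16 + 4 = 35948/15.
  ∫_0^4 u'(x)^2 dx = ∫_0^4 (36*x^2 + 12*x + 1) dx. Term by term:
    ∫_0^4 36*x^2 dx = 768;  ∫_0^4 12*x dx = 96;  ∫_0^4 1 dx = 4.
  Sum: 768 + 96 + 4 = 868.
Adding: ||u||_{H^1}^2 = 35948/15 + 868 = 48968/15.


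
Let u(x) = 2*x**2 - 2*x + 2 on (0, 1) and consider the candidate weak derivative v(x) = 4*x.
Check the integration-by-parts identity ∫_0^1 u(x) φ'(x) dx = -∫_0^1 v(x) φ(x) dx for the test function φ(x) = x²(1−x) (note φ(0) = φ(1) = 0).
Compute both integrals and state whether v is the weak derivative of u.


LHS = -1/30, RHS = -1/5. No, v is not the weak derivative of u.

u(x) = 2*x**2 - 2*x + 2, classical derivative u'(x) = 4*x - 2.
φ(x) = x²(1−x), so φ'(x) = x*(2 - 3*x).
Note φ(0) = φ(1) = 0, so the boundary term u·φ vanishes.
LHS = ∫_0^1 u(x) φ'(x) dx = ∫_0^1 (-6*x^4 + 10*x^3 - 10*x^2 + 4*x) dx. Term by term:
  ∫_0^1 -6*x^4 dx = -6/5;  ∫_0^1 10*x^3 dx = 5/2;  ∫_0^1 -10*x^2 dx = -10/3;
  ∫_0^1 4*x dx = 2.
Sum: -6/5 + 5/2 − 10/3 + 2 = -1/30.
So LHS = -1/30.
∫_0^1 v(x) φ(x) dx = ∫_0^1 (-4*x^4 + 4*x^3) dx. Term by term:
  ∫_0^1 -4*x^4 dx = -4/5;  ∫_0^1 4*x^3 dx = 1.
Sum: -4/5 + 1 = 1/5.
So RHS = -∫_0^1 v(x) φ(x) dx = -1/5.
LHS − RHS = 1/6 ≠ 0, so the identity fails.
(For a valid weak derivative the identity must hold for EVERY test function, in particular this one. The failure shows v is NOT the weak derivative of u.)
Correct weak derivative would be u'(x) = 4*x - 2.


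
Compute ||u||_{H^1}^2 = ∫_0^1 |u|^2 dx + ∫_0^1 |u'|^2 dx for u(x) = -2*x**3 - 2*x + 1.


||u||_{H^1}^2 = 2174/105

The H^1 norm (squared) on an interval (0, L) is
  ||u||_{H^1}^2 = ∫_0^L u(x)^2 dx + ∫_0^L u'(x)^2 dx.
Compute u'(x) = -6*x**2 - 2.
Then u(x)^2 = 4*x**6 + 8*x**4 - 4*x**3 + 4*x**2 - 4*x + 1 and u'(x)^2 = 36*x**4 + 24*x**2 + 4.
Integrate each monomial from 0 to 1 using ∫_0^1 c·x^n dx = c·1^(n+1)/(n+1):
  ∫_0^1 u(x)^2 dx = ∫_0^1 (4*x^6 + 8*x^4 - 4*x^3 + 4*x^2 - 4*x + 1) dx. Term by term:
    ∫_0^1 4*x^6 dx = 4/7;  ∫_0^1 8*x^4 dx = 8/5;  ∫_0^1 -4*x^3 dx = -1;
    ∫_0^1 4*x^2 dx = 4/3;  ∫_0^1 -4*x dx = -2;  ∫_0^1 1 dx = 1.
  Sum: 4/7 + 8/5 − 1 + 4/3 − 2 + 1 = 158/105.
  ∫_0^1 u'(x)^2 dx = ∫_0^1 (36*x^4 + 24*x^2 + 4) dx. Term by term:
    ∫_0^1 36*x^4 dx = 36/5;  ∫_0^1 24*x^2 dx = 8;  ∫_0^1 4 dx = 4.
  Sum: 36/5 + 8 + 4 = 96/5.
Adding: ||u||_{H^1}^2 = 158/105 + 96/5 = 2174/105.


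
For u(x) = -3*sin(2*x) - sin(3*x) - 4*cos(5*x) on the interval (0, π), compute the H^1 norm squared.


||u||_{H^1(0,π)}^2 = -832/7 + 471*π/2

u'(x) = 20*sin(5*x) - 6*cos(2*x) - 3*cos(3*x).
Expand u² and (u')² and integrate term by term on (0, π), using: for integers n ≥ 1, ∫_0^π sin²(nx) dx = ∫_0^π cos²(nx) dx = π/2; for n ≠ n', ∫_0^π sin(nx)sin(n'x) dx = ∫_0^π cos(nx)cos(n'x) dx = 0; and by product-to-sum, ∫_0^π sin(nx)cos(n'x) dx = ½∫_0^π [sin((n+n')x) + sin((n−n')x)] dx, which is 0 when n+n' is even and 2n/(n²−n'²) when n+n' is odd (it need not vanish on (0, π)).
  u² squared terms: (-1)²·∫sin(3x)² dx = 1·π/2 = π/2;  (-4)²·∫cos(5x)² dx = 16·π/2 = 8*π;  (-3)²·∫sin(2x)² dx = 9·π/2 = 9*π/2.
  u² cross terms: 2·(-1)·(-4)·∫sin(3x)·cos(5x) dx = 8·(0) = 0;  2·(-1)·(-3)·∫sin(3x)·sin(2x) dx = 6·(0) = 0;  2·(-4)·(-3)·∫cos(5x)·sin(2x) dx = 24·(-4/21) = -32/7.
  So ∫_0^π u² dx = π/2 + 8*π + 9*π/2 + 0 + 0 − 32/7 = -32/7 + 13*π.
  (u')² squared terms: (-6)²·∫cos(2x)² dx = 36·π/2 = 18*π;  (-3)²·∫cos(3x)² dx = 9·π/2 = 9*π/2;  (20)²·∫sin(5x)² dx = 400·π/2 = 200*π.
  (u')² cross terms: 2·(-6)·(-3)·∫cos(2x)·cos(3x) dx = 36·(0) = 0;  2·(-6)·(20)·∫cos(2x)·sin(5x) dx = -240·(10/21) = -800/7;  2·(-3)·(20)·∫cos(3x)·sin(5x) dx = -120·(0) = 0.
  So ∫_0^π (u')² dx = 18*π + 9*π/2 + 200*π + 0 − 800/7 + 0 = -800/7 + 445*π/2.
||u||_{H^1}^2 = (-32/7 + 13*π) + (-800/7 + 445*π/2) = -832/7 + 471*π/2.


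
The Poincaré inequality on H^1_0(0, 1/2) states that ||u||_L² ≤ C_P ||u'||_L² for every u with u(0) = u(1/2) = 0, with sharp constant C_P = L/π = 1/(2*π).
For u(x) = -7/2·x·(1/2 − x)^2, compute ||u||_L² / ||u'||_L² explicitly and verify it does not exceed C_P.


||u||_L² / ||u'||_L² = sqrt(14)/28 < C_P = 1/(2*π).

u(x) = -7/2·x·(1/2 − x)^2, so u'(x) = -21*x^2/2 + 7*x - 7/8.
u(x) = -7/2·x·(1/2 − x)^2 vanishes at x = 0 and x = 1/2, so u ∈ H^1_0(0, 1/2). Differentiate via the product rule and integrate the resulting polynomials term by term.
  ∫_0^1/2 u² dx = ∫_0^1/2 (49*x^6/4 - 49*x^5/2 + 147*x^4/8 - 49*x^3/8 + 49*x^2/64) dx. Term by term:
    ∫_0^1/2 49*x^6/4 dx = 7/512;  ∫_0^1/2 -49*x^5/2 dx = -49/768;  ∫_0^1/2 147*x^4/8 dx = 147/1280;
    ∫_0^1/2 -49*x^3/8 dx = -49/512;  ∫_0^1/2 49*x^2/64 dx = 49/1536.
  Sum: 7/512 − 49/768 + 147/1280 − 49/512 + 49/1536 = 7/7680.
  ∫_0^1/2 (u')² dx = ∫_0^1/2 (441*x^4/4 - 147*x^3 + 539*x^2/8 - 49*x/4 + 49/64) dx. Term by term:
    ∫_0^1/2 441*x^4/4 dx = 441/640;  ∫_0^1/2 -147*x^3 dx = -147/64;  ∫_0^1/2 539*x^2/8 dx = 539/192;
    ∫_0^1/2 -49*x/4 dx = -49/32;  ∫_0^1/2 49/64 dx = 49/128.
  Sum: 441/640 − 147/64 + 539/192 − 49/32 + 49/128 = 49/960.
∫_0^1/2 u² dx = 7/7680, so ||u||_L² = sqrt(210)/480.
∫_0^1/2 (u')² dx = 49/960, so ||u'||_L² = 7*sqrt(15)/120.
Ratio ||u||_L² / ||u'||_L² = sqrt(14)/28.
Sharp Poincaré constant on H^1_0(0, 1/2) is C_P = L/π = 1/(2*π), achieved by sin(2*π·x).
A polynomial bump cannot attain the sharp Poincaré constant (only the first sine eigenfunction does), so the ratio is strictly less than C_P, consistent with ||u||_L² ≤ C_P ||u'||_L².


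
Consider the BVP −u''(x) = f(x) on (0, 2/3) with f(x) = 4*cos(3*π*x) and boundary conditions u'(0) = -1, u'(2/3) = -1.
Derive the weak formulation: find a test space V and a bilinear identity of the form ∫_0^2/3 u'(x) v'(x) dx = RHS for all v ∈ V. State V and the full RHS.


V = H^1(0, 2/3) (v unrestricted at boundary; u is determined up to an additive constant); weak form: ∫_0^2/3 u'v' dx = ∫_0^2/3 (4*cos(3*π*x)) v dx − v(2/3) + v(0) for all v ∈ V.

Multiply both sides by a test function v and integrate from 0 to 2/3:
  ∫_0^2/3 −u''(x) v(x) dx = ∫_0^2/3 f(x) v(x) dx.
Integrate the LHS by parts once:
  ∫_0^2/3 −u'' v dx = −[u'(x) v(x)]_0^2/3 + ∫_0^2/3 u'(x) v'(x) dx.
Thus ∫_0^2/3 u'(x) v'(x) dx = ∫_0^2/3 f(x) v(x) dx + [u'(x) v(x)]_0^2/3.
Choose V so that boundary terms are either known or forced to vanish.
u has inhomogeneous Neumann u'(0) = -1, u'(2/3) = -1. [u' v]_0^2/3 = (-1)·v(2/3) − (-1)·v(0) = − v(2/3) + v(0). Take V = H^1(0, 2/3); boundary term becomes part of RHS.
Weak formulation: find u (satisfying any essential BC) such that ∫_0^2/3 u'(x) v'(x) dx = ∫_0^2/3 f v dx − v(2/3) + v(0) for all v ∈ V (Neumann data are natural BCs: they enter the RHS as boundary terms).
Substituting f(x) = 4*cos(3*π*x), the right-hand side is ∫_0^2/3 (4*cos(3*π*x)) v dx − v(2/3) + v(0).
Compatibility check (pure Neumann): taking v ≡ 1 ∈ V gives 0 = ∫_0^2/3 f dx + (-1) − (-1), i.e. ∫_0^2/3 f dx must equal u'(0) − u'(2/3) = 0. Indeed ∫_0^2/3 (4*cos(3*π*x)) dx = 0, so the data are compatible. The solution is then unique only up to an additive constant (fix it e.g. by requiring ∫_0^2/3 u dx = 0).


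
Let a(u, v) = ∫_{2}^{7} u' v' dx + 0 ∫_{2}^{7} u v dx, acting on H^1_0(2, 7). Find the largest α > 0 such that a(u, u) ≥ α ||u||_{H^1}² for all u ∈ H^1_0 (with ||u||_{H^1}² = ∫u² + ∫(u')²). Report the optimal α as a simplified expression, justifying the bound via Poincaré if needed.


α = π^2/(π^2 + 25)

Coercivity of a(·,·) on H^1_0(2, 7) means a(u, u) ≥ α ||u||_{H^1}² for every u ∈ H^1_0.
The interval has length L = 5, and Poincaré/coercivity depend only on L. Here a(u, u) = ∫(u')² + (0)·∫u².
Here c = 0, so a(u,u) = ∫(u')² alone. The condition a(u,u) ≥ α||u||_{H^1}² reads (1−α)∫(u')² ≥ (α−c)∫u². Any admissible α is ≤ 1 (rapidly oscillating u have ∫u²/∫(u')² → 0), and α = 1 would force 0 ≥ (1−c)∫u², impossible since c < 1; so 1−α > 0. By the sharp Poincaré inequality on H^1_0 of an interval of length L, ∫(u')² ≥ (π/L)²∫u² with equality for the first sine mode sin(π(x−x₀)/L) (x₀ the left endpoint), so the inequality holds for all u iff (1−α)(π/L)² ≥ α − c, i.e. α ≤ ((π/L)² + c)/((π/L)² + 1) = (1 + c(L/π)²)/(1 + (L/π)²). (Direct route, valid since c ≤ 0: Poincaré gives c∫u² ≥ c(L/π)²∫(u')², so a(u,u) ≥ (1 + c(L/π)²)∫(u')², while ||u||_{H^1}² ≤ (1 + (L/π)²)∫(u')²; dividing yields the same α.) With (π/L)² = π^2/25 and c = 0, the largest admissible constant is α = ((π/L)² + c)/((π/L)² + 1).
Simplifying, α = π^2/(π^2 + 25).


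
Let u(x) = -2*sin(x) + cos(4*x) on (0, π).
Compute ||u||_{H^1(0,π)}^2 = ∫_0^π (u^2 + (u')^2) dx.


||u||_{H^1(0,π)}^2 = 136/15 + 25*π/2

u'(x) = -4*sin(4*x) - 2*cos(x).
Expand u² and (u')² and integrate term by term on (0, π), using: for integers n ≥ 1, ∫_0^π sin²(nx) dx = ∫_0^π cos²(nx) dx = π/2; for n ≠ n', ∫_0^π sin(nx)sin(n'x) dx = ∫_0^π cos(nx)cos(n'x) dx = 0; and by product-to-sum, ∫_0^π sin(nx)cos(n'x) dx = ½∫_0^π [sin((n+n')x) + sin((n−n')x)] dx, which is 0 when n+n' is even and 2n/(n²−n'²) when n+n' is odd (it need not vanish on (0, π)).
  u² squared terms: (-2)²·∫sin(x)² dx = 4·π/2 = 2*π;  (1)²·∫cos(4x)² dx = 1·π/2 = π/2.
  u² cross terms: 2·(-2)·(1)·∫sin(x)·cos(4x) dx = -4·(-2/15) = 8/15.
  So ∫_0^π u² dx = 2*π + π/2 + 8/15 = 8/15 + 5*π/2.
  (u')² squared terms: (-4)²·∫sin(4x)² dx = 16·π/2 = 8*π;  (-2)²·∫cos(x)² dx = 4·π/2 = 2*π.
  (u')² cross terms: 2·(-4)·(-2)·∫sin(4x)·cos(x) dx = 16·(8/15) = 128/15.
  So ∫_0^π (u')² dx = 8*π + 2*π + 128/15 = 128/15 + 10*π.
||u||_{H^1}^2 = (8/15 + 5*π/2) + (128/15 + 10*π) = 136/15 + 25*π/2.


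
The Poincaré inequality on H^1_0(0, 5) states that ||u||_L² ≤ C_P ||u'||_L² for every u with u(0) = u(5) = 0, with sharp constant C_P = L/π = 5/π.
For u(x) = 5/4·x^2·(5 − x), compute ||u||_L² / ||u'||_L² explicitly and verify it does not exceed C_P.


||u||_L² / ||u'||_L² = 5*sqrt(14)/14 < C_P = 5/π.

u(x) = 5/4·x^2·(5 − x), so u'(x) = 5*x*(10 - 3*x)/4.
u(x) = 5/4·x^2·(5 − x) vanishes at x = 0 and x = 5, so u ∈ H^1_0(0, 5). Differentiate via the product rule and integrate the resulting polynomials term by term.
  ∫_0^5 u² dx = ∫_0^5 (25*x^6/16 - 125*x^5/8 + 625*x^4/16) dx. Term by term:
    ∫_0^5 25*x^6/16 dx = 1953125/112;  ∫_0^5 -125*x^5/8 dx = -1953125/48;  ∫_0^5 625*x^4/16 dx = 390625/16.
  Sum: 1953125/112 − 1953125/48 + 390625/16 = 390625/336.
  ∫_0^5 (u')² dx = ∫_0^5 (225*x^4/16 - 375*x^3/4 + 625*x^2/4) dx. Term by term:
    ∫_0^5 225*x^4/16 dx = 140625/16;  ∫_0^5 -375*x^3/4 dx = -234375/16;  ∫_0^5 625*x^2/4 dx = 78125/12.
  Sum: 140625/16 − 234375/16 + 78125/12 = 15625/24.
∫_0^5 u² dx = 390625/336, so ||u||_L² = 625*sqrt(21)/84.
∫_0^5 (u')² dx = 15625/24, so ||u'||_L² = 125*sqrt(6)/12.
Ratio ||u||_L² / ||u'||_L² = 5*sqrt(14)/14.
Sharp Poincaré constant on H^1_0(0, 5) is C_P = L/π = 5/π, achieved by sin(π/5·x).
A polynomial bump cannot attain the sharp Poincaré constant (only the first sine eigenfunction does), so the ratio is strictly less than C_P, consistent with ||u||_L² ≤ C_P ||u'||_L².


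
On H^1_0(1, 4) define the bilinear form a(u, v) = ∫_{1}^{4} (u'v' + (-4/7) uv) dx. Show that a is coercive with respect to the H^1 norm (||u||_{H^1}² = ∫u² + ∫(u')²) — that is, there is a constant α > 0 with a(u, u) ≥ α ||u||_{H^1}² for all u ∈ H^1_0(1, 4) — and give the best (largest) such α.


α = (-36/7 + π^2)/(9 + π^2)

Coercivity of a(·,·) on H^1_0(1, 4) means a(u, u) ≥ α ||u||_{H^1}² for every u ∈ H^1_0.
The interval has length L = 3, and Poincaré/coercivity depend only on L. Here a(u, u) = ∫(u')² + (-4/7)·∫u².
Here c = -4/7 < 0 with |c| < (π/L)² = π^2/9, so coercivity still holds. The condition a(u,u) ≥ α||u||_{H^1}² reads (1−α)∫(u')² ≥ (α−c)∫u². Any admissible α is ≤ 1 (rapidly oscillating u have ∫u²/∫(u')² → 0), and α = 1 would force 0 ≥ (1−c)∫u², impossible since c < 1; so 1−α > 0. By the sharp Poincaré inequality on H^1_0 of an interval of length L, ∫(u')² ≥ (π/L)²∫u² with equality for the first sine mode sin(π(x−x₀)/L) (x₀ the left endpoint), so the inequality holds for all u iff (1−α)(π/L)² ≥ α − c, i.e. α ≤ ((π/L)² + c)/((π/L)² + 1) = (1 + c(L/π)²)/(1 + (L/π)²). (Direct route, valid since c ≤ 0: Poincaré gives c∫u² ≥ c(L/π)²∫(u')², so a(u,u) ≥ (1 + c(L/π)²)∫(u')², while ||u||_{H^1}² ≤ (1 + (L/π)²)∫(u')²; dividing yields the same α.) With (π/L)² = π^2/9 and c = -4/7, the largest admissible constant is α = ((π/L)² + c)/((π/L)² + 1).
Simplifying, α = (-36/7 + π^2)/(9 + π^2).


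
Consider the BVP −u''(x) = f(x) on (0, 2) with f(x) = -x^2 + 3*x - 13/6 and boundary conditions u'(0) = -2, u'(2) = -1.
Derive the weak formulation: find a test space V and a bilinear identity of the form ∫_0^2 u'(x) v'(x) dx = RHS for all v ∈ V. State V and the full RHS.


V = H^1(0, 2) (v unrestricted at boundary; u is determined up to an additive constant); weak form: ∫_0^2 u'v' dx = ∫_0^2 (-x^2 + 3*x - 13/6) v dx − v(2) + 2·v(0) for all v ∈ V.

Multiply both sides by a test function v and integrate from 0 to 2:
  ∫_0^2 −u''(x) v(x) dx = ∫_0^2 f(x) v(x) dx.
Integrate the LHS by parts once:
  ∫_0^2 −u'' v dx = −[u'(x) v(x)]_0^2 + ∫_0^2 u'(x) v'(x) dx.
Thus ∫_0^2 u'(x) v'(x) dx = ∫_0^2 f(x) v(x) dx + [u'(x) v(x)]_0^2.
Choose V so that boundary terms are either known or forced to vanish.
u has inhomogeneous Neumann u'(0) = -2, u'(2) = -1. [u' v]_0^2 = (-1)·v(2) − (-2)·v(0) = − v(2) + 2·v(0). Take V = H^1(0, 2); boundary term becomes part of RHS.
Weak formulation: find u (satisfying any essential BC) such that ∫_0^2 u'(x) v'(x) dx = ∫_0^2 f v dx − v(2) + 2·v(0) for all v ∈ V (Neumann data are natural BCs: they enter the RHS as boundary terms).
Substituting f(x) = -x^2 + 3*x - 13/6, the right-hand side is ∫_0^2 (-x^2 + 3*x - 13/6) v dx − v(2) + 2·v(0).
Compatibility check (pure Neumann): taking v ≡ 1 ∈ V gives 0 = ∫_0^2 f dx + (-1) − (-2), i.e. ∫_0^2 f dx must equal u'(0) − u'(2) = -1. Indeed ∫_0^2 (-x^2 + 3*x - 13/6) dx = -1, so the data are compatible. The solution is then unique only up to an additive constant (fix it e.g. by requiring ∫_0^2 u dx = 0).


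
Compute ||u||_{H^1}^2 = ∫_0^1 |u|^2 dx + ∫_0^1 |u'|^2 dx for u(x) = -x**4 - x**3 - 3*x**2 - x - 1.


||u||_{H^1}^2 = 15451/252

The H^1 norm (squared) on an interval (0, L) is
  ||u||_{H^1}^2 = ∫_0^L u(x)^2 dx + ∫_0^L u'(x)^2 dx.
Compute u'(x) = -4*x**3 - 3*x**2 - 6*x - 1.
Then u(x)^2 = x**8 + 2*x**7 + 7*x**6 + 8*x**5 + 13*x**4 + 8*x**3 + 7*x**2 + 2*x + 1 and u'(x)^2 = 16*x**6 + 24*x**5 + 57*x**4 + 44*x**3 + 42*x**2 + 12*x + 1.
Integrate each monomial from 0 to 1 using ∫_0^1 c·x^n dx = c·1^(n+1)/(n+1):
  ∫_0^1 u(x)^2 dx = ∫_0^1 (x^8 + 2*x^7 + 7*x^6 + 8*x^5 + 13*x^4 + 8*x^3 + 7*x^2 + 2*x + 1) dx. Term by term:
    ∫_0^1 x^8 dx = 1/9;  ∫_0^1 2*x^7 dx = 1/4;  ∫_0^1 7*x^6 dx = 1;
    ∫_0^1 8*x^5 dx = 4/3;  ∫_0^1 13*x^4 dx = 13/5;  ∫_0^1 8*x^3 dx = 2;
    ∫_0^1 7*x^2 dx = 7/3;  ∫_0^1 2*x dx = 1;  ∫_0^1 1 dx = 1.
  Sum: 1/9 + 1/4 + 1 + 4/3 + 13/5 + 2 + 7/3 + 1 + 1 = 2093/180.
  ∫_0^1 u'(x)^2 dx = ∫_0^1 (16*x^6 + 24*x^5 + 57*x^4 + 44*x^3 + 42*x^2 + 12*x + 1) dx. Term by term:
    ∫_0^1 16*x^6 dx = 16/7;  ∫_0^1 24*x^5 dx = 4;  ∫_0^1 57*x^4 dx = 57/5;
    ∫_0^1 44*x^3 dx = 11;  ∫_0^1 42*x^2 dx = 14;  ∫_0^1 12*x dx = 6;
    ∫_0^1 1 dx = 1.
  Sum: 16/7 + 4 + 57/5 + 11 + 14 + 6 + 1 = 1739/35.
Adding: ||u||_{H^1}^2 = 2093/180 + 1739/35 = 15451/252.


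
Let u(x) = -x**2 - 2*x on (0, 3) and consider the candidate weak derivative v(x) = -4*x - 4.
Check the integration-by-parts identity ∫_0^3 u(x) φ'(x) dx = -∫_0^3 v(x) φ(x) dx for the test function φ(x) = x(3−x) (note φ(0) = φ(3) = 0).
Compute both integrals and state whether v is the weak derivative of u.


LHS = 45/2, RHS = 45. No, v is not the weak derivative of u.

u(x) = -x**2 - 2*x, classical derivative u'(x) = -2*x - 2.
φ(x) = x(3−x), so φ'(x) = 3 - 2*x.
Note φ(0) = φ(3) = 0, so the boundary term u·φ vanishes.
LHS = ∫_0^3 u(x) φ'(x) dx = ∫_0^3 (2*x^3 + x^2 - 6*x) dx. Term by term:
  ∫_0^3 2*x^3 dx = 81/2;  ∫_0^3 x^2 dx = 9;  ∫_0^3 -6*x dx = -27.
Sum: 81/2 + 9 − 27 = 45/2.
So LHS = 45/2.
∫_0^3 v(x) φ(x) dx = ∫_0^3 (4*x^3 - 8*x^2 - 12*x) dx. Term by term:
  ∫_0^3 4*x^3 dx = 81;  ∫_0^3 -8*x^2 dx = -72;  ∫_0^3 -12*x dx = -54.
Sum: 81 − 72 − 54 = -45.
So RHS = -∫_0^3 v(x) φ(x) dx = 45.
LHS − RHS = -45/2 ≠ 0, so the identity fails.
(For a valid weak derivative the identity must hold for EVERY test function, in particular this one. The failure shows v is NOT the weak derivative of u.)
Correct weak derivative would be u'(x) = -2*x - 2.


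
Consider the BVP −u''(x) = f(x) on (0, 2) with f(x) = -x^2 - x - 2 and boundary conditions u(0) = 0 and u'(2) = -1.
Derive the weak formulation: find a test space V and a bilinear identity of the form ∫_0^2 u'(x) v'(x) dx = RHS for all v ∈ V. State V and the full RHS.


V = {v ∈ H^1(0, 2) : v(0) = 0} (test functions vanish at x = 0 where u is specified); weak form: ∫_0^2 u'v' dx = ∫_0^2 (-x^2 - x - 2) v dx − v(2) for all v ∈ V.

Multiply both sides by a test function v and integrate from 0 to 2:
  ∫_0^2 −u''(x) v(x) dx = ∫_0^2 f(x) v(x) dx.
Integrate the LHS by parts once:
  ∫_0^2 −u'' v dx = −[u'(x) v(x)]_0^2 + ∫_0^2 u'(x) v'(x) dx.
Thus ∫_0^2 u'(x) v'(x) dx = ∫_0^2 f(x) v(x) dx + [u'(x) v(x)]_0^2.
Choose V so that boundary terms are either known or forced to vanish.
Mixed BC: u(0) = 0 (Dirichlet) and u'(2) = -1 (Neumann). Define V = {v ∈ H^1(0, 2) : v(0) = 0}. Then [u' v]_0^2 = u'(2)·v(2) − u'(0)·0 = − v(2).
Weak formulation: find u (satisfying any essential BC) such that ∫_0^2 u'(x) v'(x) dx = ∫_0^2 f v dx − v(2) for all v ∈ V (Dirichlet at 0 absorbed into V; Neumann datum at x = 2 contributes the boundary term).
Substituting f(x) = -x^2 - x - 2, the right-hand side is ∫_0^2 (-x^2 - x - 2) v dx − v(2).


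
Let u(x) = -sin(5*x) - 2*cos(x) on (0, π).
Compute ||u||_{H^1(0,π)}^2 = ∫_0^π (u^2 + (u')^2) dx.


||u||_{H^1(0,π)}^2 = 17*π

u'(x) = 2*sin(x) - 5*cos(5*x).
Expand u² and (u')² and integrate term by term on (0, π), using: for integers n ≥ 1, ∫_0^π sin²(nx) dx = ∫_0^π cos²(nx) dx = π/2; for n ≠ n', ∫_0^π sin(nx)sin(n'x) dx = ∫_0^π cos(nx)cos(n'x) dx = 0; and by product-to-sum, ∫_0^π sin(nx)cos(n'x) dx = ½∫_0^π [sin((n+n')x) + sin((n−n')x)] dx, which is 0 when n+n' is even and 2n/(n²−n'²) when n+n' is odd (it need not vanish on (0, π)).
  u² squared terms: (-1)²·∫sin(5x)² dx = 1·π/2 = π/2;  (-2)²·∫cos(x)² dx = 4·π/2 = 2*π.
  u² cross terms: 2·(-1)·(-2)·∫sin(5x)·cos(x) dx = 4·(0) = 0.
  So ∫_0^π u² dx = π/2 + 2*π + 0 = 5*π/2.
  (u')² squared terms: (-5)²·∫cos(5x)² dx = 25·π/2 = 25*π/2;  (2)²·∫sin(x)² dx = 4·π/2 = 2*π.
  (u')² cross terms: 2·(-5)·(2)·∫cos(5x)·sin(x) dx = -20·(0) = 0.
  So ∫_0^π (u')² dx = 25*π/2 + 2*π + 0 = 29*π/2.
||u||_{H^1}^2 = (5*π/2) + (29*π/2) = 17*π.


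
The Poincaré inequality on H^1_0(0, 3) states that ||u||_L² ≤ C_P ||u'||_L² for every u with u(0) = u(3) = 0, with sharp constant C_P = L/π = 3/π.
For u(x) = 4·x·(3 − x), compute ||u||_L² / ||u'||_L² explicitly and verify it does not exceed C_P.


||u||_L² / ||u'||_L² = 3*sqrt(10)/10 < C_P = 3/π.

u(x) = 4·x·(3 − x), so u'(x) = 12 - 8*x.
u(x) = 4·x·(3 − x) vanishes at x = 0 and x = 3, so u ∈ H^1_0(0, 3). Differentiate via the product rule and integrate the resulting polynomials term by term.
  ∫_0^3 u² dx = ∫_0^3 (16*x^4 - 96*x^3 + 144*x^2) dx. Term by term:
    ∫_0^3 16*x^4 dx = 3888/5;  ∫_0^3 -96*x^3 dx = -1944;  ∫_0^3 144*x^2 dx = 1296.
  Sum: 3888/5 − 1944 + 1296 = 648/5.
  ∫_0^3 (u')² dx = ∫_0^3 (64*x^2 - 192*x + 144) dx. Term by term:
    ∫_0^3 64*x^2 dx = 576;  ∫_0^3 -192*x dx = -864;  ∫_0^3 144 dx = 432.
  Sum: 576 − 864 + 432 = 144.
∫_0^3 u² dx = 648/5, so ||u||_L² = 18*sqrt(10)/5.
∫_0^3 (u')² dx = 144, so ||u'||_L² = 12.
Ratio ||u||_L² / ||u'||_L² = 3*sqrt(10)/10.
Sharp Poincaré constant on H^1_0(0, 3) is C_P = L/π = 3/π, achieved by sin(π/3·x).
A polynomial bump cannot attain the sharp Poincaré constant (only the first sine eigenfunction does), so the ratio is strictly less than C_P, consistent with ||u||_L² ≤ C_P ||u'||_L².


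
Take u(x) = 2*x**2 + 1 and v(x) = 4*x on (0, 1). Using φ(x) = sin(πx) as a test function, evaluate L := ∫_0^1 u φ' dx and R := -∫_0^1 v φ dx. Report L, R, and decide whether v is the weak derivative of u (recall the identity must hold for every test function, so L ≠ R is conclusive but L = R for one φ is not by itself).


LHS = -4/π, RHS = -4/π. Yes, v = u' weakly.

u(x) = 2*x**2 + 1, classical derivative u'(x) = 4*x.
φ(x) = sin(πx), so φ'(x) = π*cos(π*x).
Note φ(0) = φ(1) = 0, so the boundary term u·φ vanishes.
LHS = ∫_0^1 u(x) φ'(x) dx = ∫_0^1 (2*π*x^2*cos(π*x) + π*cos(π*x)) dx. Term by term:
  ∫_0^1 π*cos(π*x) dx = 0;  ∫_0^1 2*π*x^2*cos(π*x) dx = -4/π.
Sum: 0 − 4/π = -4/π.
So LHS = -4/π.
∫_0^1 v(x) φ(x) dx = ∫_0^1 (4*x*sin(π*x)) dx. Term by term:
  ∫_0^1 4*x*sin(π*x) dx = 4/π.
So RHS = -∫_0^1 v(x) φ(x) dx = -4/π.
LHS = RHS, so the identity holds for this test φ.
Moreover u is smooth here and v(x) = u'(x) = 4*x pointwise, so the identity holds for every test function. Hence v is the weak derivative of u.


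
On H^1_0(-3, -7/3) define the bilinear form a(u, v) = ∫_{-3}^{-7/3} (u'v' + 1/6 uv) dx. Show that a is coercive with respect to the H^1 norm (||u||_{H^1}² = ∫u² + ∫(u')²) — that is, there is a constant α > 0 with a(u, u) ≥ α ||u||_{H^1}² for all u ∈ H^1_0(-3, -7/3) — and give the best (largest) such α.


α = (2 + 27*π^2)/(3*(4 + 9*π^2))

Coercivity of a(·,·) on H^1_0(-3, -7/3) means a(u, u) ≥ α ||u||_{H^1}² for every u ∈ H^1_0.
The interval has length L = 2/3, and Poincaré/coercivity depend only on L. Here a(u, u) = ∫(u')² + (1/6)·∫u².
Here 0 < c = 1/6 < 1. The condition a(u,u) ≥ α||u||_{H^1}² reads (1−α)∫(u')² ≥ (α−c)∫u². Any admissible α is ≤ 1 (rapidly oscillating u have ∫u²/∫(u')² → 0), and α = 1 would force 0 ≥ (1−c)∫u², impossible since c < 1; so 1−α > 0. By the sharp Poincaré inequality on H^1_0 of an interval of length L, ∫(u')² ≥ (π/L)²∫u² with equality for the first sine mode sin(π(x−x₀)/L) (x₀ the left endpoint), so the inequality holds for all u iff (1−α)(π/L)² ≥ α − c, i.e. α ≤ ((π/L)² + c)/((π/L)² + 1) = (1 + c(L/π)²)/(1 + (L/π)²). With (π/L)² = 9*π^2/4 and c = 1/6, the largest admissible constant is α = ((π/L)² + c)/((π/L)² + 1).
Simplifying, α = (2 + 27*π^2)/(3*(4 + 9*π^2)).


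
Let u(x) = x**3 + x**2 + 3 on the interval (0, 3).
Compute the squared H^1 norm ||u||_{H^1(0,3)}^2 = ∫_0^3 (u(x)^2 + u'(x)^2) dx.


||u||_{H^1}^2 = 21321/14

The H^1 norm (squared) on an interval (0, L) is
  ||u||_{H^1}^2 = ∫_0^L u(x)^2 dx + ∫_0^L u'(x)^2 dx.
Compute u'(x) = 3*x**2 + 2*x.
Then u(x)^2 = x**6 + 2*x**5 + x**4 + 6*x**3 + 6*x**2 + 9 and u'(x)^2 = 9*x**4 + 12*x**3 + 4*x**2.
Integrate each monomial from 0 to 3 using ∫_0^3 c·x^n dx = c·3^(n+1)/(n+1):
  ∫_0^3 u(x)^2 dx = ∫_0^3 (x^6 + 2*x^5 + x^4 + 6*x^3 + 6*x^2 + 9) dx. Term by term:
    ∫_0^3 x^6 dx = 2187/7;  ∫_0^3 2*x^5 dx = 243;  ∫_0^3 x^4 dx = 243/5;
    ∫_0^3 6*x^3 dx = 243/2;  ∫_0^3 6*x^2 dx = 54;  ∫_0^3 9 dx = 27.
  Sum: 2187/7 + 243 + 243/5 + 243/2 + 54 + 27 = 56457/70.
  ∫_0^3 u'(x)^2 dx = ∫_0^3 (9*x^4 + 12*x^3 + 4*x^2) dx. Term by term:
    ∫_0^3 9*x^4 dx = 2187/5;  ∫_0^3 12*x^3 dx = 243;  ∫_0^3 4*x^2 dx = 36.
  Sum: 2187/5 + 243 + 36 = 3582/5.
Adding: ||u||_{H^1}^2 = 56457/70 + 3582/5 = 21321/14.


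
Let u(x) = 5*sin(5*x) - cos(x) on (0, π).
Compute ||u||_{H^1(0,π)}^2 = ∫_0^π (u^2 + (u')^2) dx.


||u||_{H^1(0,π)}^2 = 326*π

u'(x) = sin(x) + 25*cos(5*x).
Expand u² and (u')² and integrate term by term on (0, π), using: for integers n ≥ 1, ∫_0^π sin²(nx) dx = ∫_0^π cos²(nx) dx = π/2; for n ≠ n', ∫_0^π sin(nx)sin(n'x) dx = ∫_0^π cos(nx)cos(n'x) dx = 0; and by product-to-sum, ∫_0^π sin(nx)cos(n'x) dx = ½∫_0^π [sin((n+n')x) + sin((n−n')x)] dx, which is 0 when n+n' is even and 2n/(n²−n'²) when n+n' is odd (it need not vanish on (0, π)).
  u² squared terms: (-1)²·∫cos(x)² dx = 1·π/2 = π/2;  (5)²·∫sin(5x)² dx = 25·π/2 = 25*π/2.
  u² cross terms: 2·(-1)·(5)·∫cos(x)·sin(5x) dx = -10·(0) = 0.
  So ∫_0^π u² dx = π/2 + 25*π/2 + 0 = 13*π.
  (u')² squared terms: (25)²·∫cos(5x)² dx = 625·π/2 = 625*π/2;  (1)²·∫sin(x)² dx = 1·π/2 = π/2.
  (u')² cross terms: 2·(25)·(1)·∫cos(5x)·sin(x) dx = 50·(0) = 0.
  So ∫_0^π (u')² dx = 625*π/2 + π/2 + 0 = 313*π.
||u||_{H^1}^2 = (13*π) + (313*π) = 326*π.


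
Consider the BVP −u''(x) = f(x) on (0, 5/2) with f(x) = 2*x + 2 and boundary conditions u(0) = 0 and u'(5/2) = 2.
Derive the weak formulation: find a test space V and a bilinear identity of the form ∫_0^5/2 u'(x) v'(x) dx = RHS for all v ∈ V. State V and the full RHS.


V = {v ∈ H^1(0, 5/2) : v(0) = 0} (test functions vanish at x = 0 where u is specified); weak form: ∫_0^5/2 u'v' dx = ∫_0^5/2 (2*x + 2) v dx + 2·v(5/2) for all v ∈ V.

Multiply both sides by a test function v and integrate from 0 to 5/2:
  ∫_0^5/2 −u''(x) v(x) dx = ∫_0^5/2 f(x) v(x) dx.
Integrate the LHS by parts once:
  ∫_0^5/2 −u'' v dx = −[u'(x) v(x)]_0^5/2 + ∫_0^5/2 u'(x) v'(x) dx.
Thus ∫_0^5/2 u'(x) v'(x) dx = ∫_0^5/2 f(x) v(x) dx + [u'(x) v(x)]_0^5/2.
Choose V so that boundary terms are either known or forced to vanish.
Mixed BC: u(0) = 0 (Dirichlet) and u'(5/2) = 2 (Neumann). Define V = {v ∈ H^1(0, 5/2) : v(0) = 0}. Then [u' v]_0^5/2 = u'(5/2)·v(5/2) − u'(0)·0 = 2·v(5/2).
Weak formulation: find u (satisfying any essential BC) such that ∫_0^5/2 u'(x) v'(x) dx = ∫_0^5/2 f v dx + 2·v(5/2) for all v ∈ V (Dirichlet at 0 absorbed into V; Neumann datum at x = 5/2 contributes the boundary term).
Substituting f(x) = 2*x + 2, the right-hand side is ∫_0^5/2 (2*x + 2) v dx + 2·v(5/2).


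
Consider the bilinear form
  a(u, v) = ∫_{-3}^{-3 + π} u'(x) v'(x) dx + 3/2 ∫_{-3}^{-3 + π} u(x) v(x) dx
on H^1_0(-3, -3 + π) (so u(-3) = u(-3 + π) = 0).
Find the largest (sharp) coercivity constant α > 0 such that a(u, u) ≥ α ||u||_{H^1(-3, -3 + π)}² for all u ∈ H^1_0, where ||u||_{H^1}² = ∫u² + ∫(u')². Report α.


α = 1

Coercivity of a(·,·) on H^1_0(-3, -3 + π) means a(u, u) ≥ α ||u||_{H^1}² for every u ∈ H^1_0.
The interval has length L = π, and Poincaré/coercivity depend only on L. Here a(u, u) = ∫(u')² + (3/2)·∫u².
Here c = 3/2 ≥ 1, so a(u,u) = ∫(u')² + c∫u² ≥ ∫(u')² + ∫u² = ||u||_{H^1}², i.e. α = 1 works. No larger α is possible: a(u,u) ≥ α||u||_{H^1}² means (1−α)∫(u')² ≥ (α−c)∫u², and for the modes u_n = sin(nπ(x−x₀)/L) (x₀ the left endpoint) one has ∫u_n²/∫(u_n')² = (L/(nπ))² → 0, so a(u_n,u_n)/||u_n||_{H^1}² → 1. Hence the optimal constant is α = 1.
Therefore α = 1.


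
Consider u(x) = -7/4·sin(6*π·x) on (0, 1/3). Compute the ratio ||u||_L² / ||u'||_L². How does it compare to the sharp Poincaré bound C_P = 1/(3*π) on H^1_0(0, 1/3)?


||u||_L² / ||u'||_L² = 1/(6*π) < C_P = 1/(3*π).

u(x) = -7/4·sin(6*π·x), so u'(x) = -21*π*cos(6*π*x)/2.
Writing u(x) = A·sin(kπx/L) with A = -7/4 and k = 2, use ∫_0^L sin²(kπx/L) dx = L/2 and ∫_0^L cos²(kπx/L) dx = L/2.
u² = 49/16·sin²(6*π·x) and (u')² = 441*π^2/4·cos²(6*π·x), and each of sin², cos² integrates to L/2 = 1/6 over (0, 1/3).
∫_0^1/3 u² dx = 49/96, so ||u||_L² = 7*sqrt(6)/24.
∫_0^1/3 (u')² dx = 147*π^2/8, so ||u'||_L² = 7*sqrt(6)*π/4.
Ratio ||u||_L² / ||u'||_L² = 1/(6*π).
Sharp Poincaré constant on H^1_0(0, 1/3) is C_P = L/π = 1/(3*π), achieved by sin(3*π·x).
This is the k = 2 harmonic; the ratio L/(kπ) is strictly less than C_P = L/π, consistent with the sharp inequality ||u||_L² ≤ C_P ||u'||_L².


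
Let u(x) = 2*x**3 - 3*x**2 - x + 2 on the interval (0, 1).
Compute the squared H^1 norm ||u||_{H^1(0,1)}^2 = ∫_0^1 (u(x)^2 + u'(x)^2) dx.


||u||_{H^1}^2 = 1177/210

The H^1 norm (squared) on an interval (0, L) is
  ||u||_{H^1}^2 = ∫_0^L u(x)^2 dx + ∫_0^L u'(x)^2 dx.
Compute u'(x) = 6*x**2 - 6*x - 1.
Then u(x)^2 = 4*x**6 - 12*x**5 + 5*x**4 + 14*x**3 - 11*x**2 - 4*x + 4 and u'(x)^2 = 36*x**4 - 72*x**3 + 24*x**2 + 12*x + 1.
Integrate each monomial from 0 to 1 using ∫_0^1 c·x^n dx = c·1^(n+1)/(n+1):
  ∫_0^1 u(x)^2 dx = ∫_0^1 (4*x^6 - 12*x^5 + 5*x^4 + 14*x^3 - 11*x^2 - 4*x + 4) dx. Term by term:
    ∫_0^1 4*x^6 dx = 4/7;  ∫_0^1 -12*x^5 dx = -2;  ∫_0^1 5*x^4 dx = 1;
    ∫_0^1 14*x^3 dx = 7/2;  ∫_0^1 -11*x^2 dx = -11/3;  ∫_0^1 -4*x dx = -2;
    ∫_0^1 4 dx = 4.
  Sum: 4/7 − 2 + 1 + 7/2 − 11/3 − 2 + 4 = 59/42.
  ∫_0^1 u'(x)^2 dx = ∫_0^1 (36*x^4 - 72*x^3 + 24*x^2 + 12*x + 1) dx. Term by term:
    ∫_0^1 36*x^4 dx = 36/5;  ∫_0^1 -72*x^3 dx = -18;  ∫_0^1 24*x^2 dx = 8;
    ∫_0^1 12*x dx = 6;  ∫_0^1 1 dx = 1.
  Sum: 36/5 − 18 + 8 + 6 + 1 = 21/5.
Adding: ||u||_{H^1}^2 = 59/42 + 21/5 = 1177/210.


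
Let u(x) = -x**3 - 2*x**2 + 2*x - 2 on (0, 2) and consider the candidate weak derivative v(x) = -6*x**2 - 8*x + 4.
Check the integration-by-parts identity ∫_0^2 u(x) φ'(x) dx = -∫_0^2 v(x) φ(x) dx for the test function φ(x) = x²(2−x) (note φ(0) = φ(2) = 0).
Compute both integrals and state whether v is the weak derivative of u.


LHS = 152/15, RHS = 304/15. No, v is not the weak derivative of u.

u(x) = -x**3 - 2*x**2 + 2*x - 2, classical derivative u'(x) = -3*x**2 - 4*x + 2.
φ(x) = x²(2−x), so φ'(x) = x*(4 - 3*x).
Note φ(0) = φ(2) = 0, so the boundary term u·φ vanishes.
LHS = ∫_0^2 u(x) φ'(x) dx = ∫_0^2 (3*x^5 + 2*x^4 - 14*x^3 + 14*x^2 - 8*x) dx. Term by term:
  ∫_0^2 3*x^5 dx = 32;  ∫_0^2 2*x^4 dx = 64/5;  ∫_0^2 -14*x^3 dx = -56;
  ∫_0^2 14*x^2 dx = 112/3;  ∫_0^2 -8*x dx = -16.
Sum: 32 + 64/5 − 56 + 112/3 − 16 = 152/15.
So LHS = 152/15.
∫_0^2 v(x) φ(x) dx = ∫_0^2 (6*x^5 - 4*x^4 - 20*x^3 + 8*x^2) dx. Term by term:
  ∫_0^2 6*x^5 dx = 64;  ∫_0^2 -4*x^4 dx = -128/5;  ∫_0^2 -20*x^3 dx = -80;
  ∫_0^2 8*x^2 dx = 64/3.
Sum: 64 − 128/5 − 80 + 64/3 = -304/15.
So RHS = -∫_0^2 v(x) φ(x) dx = 304/15.
LHS − RHS = -152/15 ≠ 0, so the identity fails.
(For a valid weak derivative the identity must hold for EVERY test function, in particular this one. The failure shows v is NOT the weak derivative of u.)
Correct weak derivative would be u'(x) = -3*x**2 - 4*x + 2.
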